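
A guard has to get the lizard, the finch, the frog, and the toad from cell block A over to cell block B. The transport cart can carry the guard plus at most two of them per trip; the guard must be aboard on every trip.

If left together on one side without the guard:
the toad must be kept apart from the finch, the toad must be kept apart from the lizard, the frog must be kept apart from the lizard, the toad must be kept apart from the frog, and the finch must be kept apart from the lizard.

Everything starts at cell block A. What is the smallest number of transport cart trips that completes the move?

5

Counting alone: the guard can take at most 2 across per trip to cell block B, so moving all 4 needs at least 2 loaded trips out, with a return between consecutive ones — at least 3 crossings.
The safety rule pushes this higher. Following every safe sequence of crossings, the most of the 4 that can be at cell block B as the transport cart arrives there on crossing 3 is 3 — never all 4.
So no plan with fewer than 5 crossings exists, and this one achieves 5:
1. Guard goes to cell block B with the lizard and the toad.  [cell block A: the finch, the frog | cell block B: the lizard, the toad]
2. Guard goes back to cell block A with the lizard.  [cell block A: the finch, the frog, the lizard | cell block B: the toad]
3. Guard goes to cell block B with the finch and the frog.  [cell block A: the lizard | cell block B: the finch, the frog, the toad]
4. Guard goes back to cell block A with the toad.  [cell block A: the lizard, the toad | cell block B: the finch, the frog]
5. Guard goes to cell block B with the lizard and the toad.  [cell block A: — | cell block B: the finch, the frog, the lizard, the toad]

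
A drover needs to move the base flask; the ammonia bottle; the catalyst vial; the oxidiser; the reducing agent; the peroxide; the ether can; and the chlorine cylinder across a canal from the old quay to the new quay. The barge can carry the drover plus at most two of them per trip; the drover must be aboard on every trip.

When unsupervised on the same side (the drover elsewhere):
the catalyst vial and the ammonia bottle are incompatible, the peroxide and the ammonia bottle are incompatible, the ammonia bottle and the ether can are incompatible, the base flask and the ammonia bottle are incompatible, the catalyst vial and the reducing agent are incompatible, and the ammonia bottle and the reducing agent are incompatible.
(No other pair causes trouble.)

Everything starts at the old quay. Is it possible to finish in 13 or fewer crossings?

Yes — this plan uses 13 crossings (≤ 13):
1. Drover goes to the new quay with the ammonia bottle and the catalyst vial.
2. Drover goes back to the old quay with the ammonia bottle.
3. Drover goes to the new quay with the ammonia bottle and the base flask.
4. Drover goes back to the old quay with the ammonia bottle.
5. Drover goes to the new quay with the ammonia bottle and the oxidiser.
6. Drover goes back to the old quay with the ammonia bottle.
7. Drover goes to the new quay with the ammonia bottle and the peroxide.
8. Drover goes back to the old quay with the ammonia bottle.
9. Drover goes to the new quay with the ammonia bottle and the ether can.
10. Drover goes back to the old quay with the ammonia bottle.
11. Drover goes to the new quay with the ammonia bottle and the chlorine cylinder.
12. Drover goes back to the old quay with the ammonia bottle.
13. Drover goes to the new quay with the ammonia bottle and the reducing agent.

Yes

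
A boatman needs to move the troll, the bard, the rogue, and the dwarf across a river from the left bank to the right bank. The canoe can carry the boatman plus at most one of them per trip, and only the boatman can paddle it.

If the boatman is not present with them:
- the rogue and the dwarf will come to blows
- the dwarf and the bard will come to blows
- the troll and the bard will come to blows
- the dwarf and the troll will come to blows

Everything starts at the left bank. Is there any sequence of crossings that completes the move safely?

No

Whatever the first load, the items left behind include a forbidden pair without the boatman. No opening move is safe, so no plan exists.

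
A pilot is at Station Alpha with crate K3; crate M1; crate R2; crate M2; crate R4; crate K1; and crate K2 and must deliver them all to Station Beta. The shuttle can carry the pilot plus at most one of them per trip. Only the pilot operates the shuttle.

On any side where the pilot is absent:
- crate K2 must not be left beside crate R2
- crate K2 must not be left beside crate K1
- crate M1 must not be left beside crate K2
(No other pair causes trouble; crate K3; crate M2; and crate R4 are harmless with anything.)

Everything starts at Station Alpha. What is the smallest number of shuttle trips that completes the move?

Following every safe sequence of crossings from the start, the most of the 7 that can be at Station Beta as the shuttle arrives there on crossings 1, 3, 5, 7, 9 is 1, 2, 3, 4, 5 respectively; the best ever achieved is 5 of 7.
From crossing 11 on, no configuration arises that was not already reachable earlier: only 72 distinct safe configurations (who is on which side, and where the shuttle is) can ever be reached, none of them has everyone across, and every continuation just revisits them. So no valid plan exists.

impossible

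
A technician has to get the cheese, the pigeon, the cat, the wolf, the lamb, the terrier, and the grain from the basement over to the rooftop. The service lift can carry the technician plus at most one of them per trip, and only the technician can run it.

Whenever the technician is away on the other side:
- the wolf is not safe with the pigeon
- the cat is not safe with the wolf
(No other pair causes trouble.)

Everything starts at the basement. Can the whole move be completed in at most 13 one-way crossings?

Counting alone: the technician can take at most 1 across per trip to the rooftop, so moving all 7 needs at least 7 loaded trips out, with a return between consecutive ones — at least 13 crossings.
The safety rule pushes this higher. Following every safe sequence of crossings, the most of the 7 that can be at the rooftop as the service lift arrives there on crossing 13 is 6 — never all 7.
So the move cannot be finished within 13 crossings. (The shortest complete plan takes 15:)
1. Technician goes to the rooftop with the wolf.
2. Technician goes back to the basement alone.
3. Technician goes to the rooftop with the cheese.
4. Technician goes back to the basement alone.
5. Technician goes to the rooftop with the pigeon.
6. Technician goes back to the basement with the wolf.
7. Technician goes to the rooftop with the cat.
8. Technician goes back to the basement alone.
9. Technician goes to the rooftop with the lamb.
10. Technician goes back to the basement alone.
11. Technician goes to the rooftop with the terrier.
12. Technician goes back to the basement alone.
13. Technician goes to the rooftop with the grain.
14. Technician goes back to the basement alone.
15. Technician goes to the rooftop with the wolf.

No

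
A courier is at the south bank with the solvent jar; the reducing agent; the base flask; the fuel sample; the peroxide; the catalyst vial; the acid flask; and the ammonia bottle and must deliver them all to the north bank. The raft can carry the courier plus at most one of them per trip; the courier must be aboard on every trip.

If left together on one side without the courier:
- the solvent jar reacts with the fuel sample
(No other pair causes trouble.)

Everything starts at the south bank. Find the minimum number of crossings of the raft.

Counting alone: the courier can take at most 1 across per trip to the north bank, so moving all 8 needs at least 8 loaded trips out, with a return between consecutive ones — at least 15 crossings.
The plan below uses exactly 15 crossings, so it is optimal:
1. Courier goes to the north bank with the solvent jar.  [the south bank: the acid flask, the ammonia bottle, the base flask, the catalyst vial, the fuel sample, the peroxide, the reducing agent | the north bank: the solvent jar]
2. Courier goes back to the south bank alone.  [the south bank: the acid flask, the ammonia bottle, the base flask, the catalyst vial, the fuel sample, the peroxide, the reducing agent | the north bank: the solvent jar]
3. Courier goes to the north bank with the reducing agent.  [the south bank: the acid flask, the ammonia bottle, the base flask, the catalyst vial, the fuel sample, the peroxide | the north bank: the reducing agent, the solvent jar]
4. Courier goes back to the south bank alone.  [the south bank: the acid flask, the ammonia bottle, the base flask, the catalyst vial, the fuel sample, the peroxide | the north bank: the reducing agent, the solvent jar]
5. Courier goes to the north bank with the base flask.  [the south bank: the acid flask, the ammonia bottle, the catalyst vial, the fuel sample, the peroxide | the north bank: the base flask, the reducing agent, the solvent jar]
6. Courier goes back to the south bank alone.  [the south bank: the acid flask, the ammonia bottle, the catalyst vial, the fuel sample, the peroxide | the north bank: the base flask, the reducing agent, the solvent jar]
7. Courier goes to the north bank with the peroxide.  [the south bank: the acid flask, the ammonia bottle, the catalyst vial, the fuel sample | the north bank: the base flask, the peroxide, the reducing agent, the solvent jar]
8. Courier goes back to the south bank alone.  [the south bank: the acid flask, the ammonia bottle, the catalyst vial, the fuel sample | the north bank: the base flask, the peroxide, the reducing agent, the solvent jar]
9. Courier goes to the north bank with the catalyst vial.  [the south bank: the acid flask, the ammonia bottle, the fuel sample | the north bank: the base flask, the catalyst vial, the peroxide, the reducing agent, the solvent jar]
10. Courier goes back to the south bank alone.  [the south bank: the acid flask, the ammonia bottle, the fuel sample | the north bank: the base flask, the catalyst vial, the peroxide, the reducing agent, the solvent jar]
11. Courier goes to the north bank with the acid flask.  [the south bank: the ammonia bottle, the fuel sample | the north bank: the acid flask, the base flask, the catalyst vial, the peroxide, the reducing agent, the solvent jar]
12. Courier goes back to the south bank alone.  [the south bank: the ammonia bottle, the fuel sample | the north bank: the acid flask, the base flask, the catalyst vial, the peroxide, the reducing agent, the solvent jar]
13. Courier goes to the north bank with the ammonia bottle.  [the south bank: the fuel sample | the north bank: the acid flask, the ammonia bottle, the base flask, the catalyst vial, the peroxide, the reducing agent, the solvent jar]
14. Courier goes back to the south bank alone.  [the south bank: the fuel sample | the north bank: the acid flask, the ammonia bottle, the base flask, the catalyst vial, the peroxide, the reducing agent, the solvent jar]
15. Courier goes to the north bank with the fuel sample.  [the south bank: — | the north bank: the acid flask, the ammonia bottle, the base flask, the catalyst vial, the fuel sample, the peroxide, the reducing agent, the solvent jar]

15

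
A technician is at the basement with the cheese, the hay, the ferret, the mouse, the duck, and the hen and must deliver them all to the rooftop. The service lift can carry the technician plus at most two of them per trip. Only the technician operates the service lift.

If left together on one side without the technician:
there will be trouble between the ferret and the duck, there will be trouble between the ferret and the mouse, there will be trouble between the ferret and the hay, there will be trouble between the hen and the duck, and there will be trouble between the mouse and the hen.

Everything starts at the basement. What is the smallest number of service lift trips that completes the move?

Counting alone: the technician can take at most 2 across per trip to the rooftop, so moving all 6 needs at least 3 loaded trips out, with a return between consecutive ones — at least 5 crossings.
The safety rule pushes this higher. Following every safe sequence of crossings, the most of the 6 that can be at the rooftop as the service lift arrives there on crossing 5 is 5 — never all 6.
So no plan with fewer than 7 crossings exists, and this one achieves 7:
1. Technician goes to the rooftop with the ferret and the hen.  [the basement: the cheese, the duck, the hay, the mouse | the rooftop: the ferret, the hen]
2. Technician goes back to the basement alone.  [the basement: the cheese, the duck, the hay, the mouse | the rooftop: the ferret, the hen]
3. Technician goes to the rooftop with the cheese and the hay.  [the basement: the duck, the mouse | the rooftop: the cheese, the ferret, the hay, the hen]
4. Technician goes back to the basement with the ferret.  [the basement: the duck, the ferret, the mouse | the rooftop: the cheese, the hay, the hen]
5. Technician goes to the rooftop with the duck and the mouse.  [the basement: the ferret | the rooftop: the cheese, the duck, the hay, the hen, the mouse]
6. Technician goes back to the basement with the hen.  [the basement: the ferret, the hen | the rooftop: the cheese, the duck, the hay, the mouse]
7. Technician goes to the rooftop with the ferret and the hen.  [the basement: — | the rooftop: the cheese, the duck, the ferret, the hay, the hen, the mouse]

7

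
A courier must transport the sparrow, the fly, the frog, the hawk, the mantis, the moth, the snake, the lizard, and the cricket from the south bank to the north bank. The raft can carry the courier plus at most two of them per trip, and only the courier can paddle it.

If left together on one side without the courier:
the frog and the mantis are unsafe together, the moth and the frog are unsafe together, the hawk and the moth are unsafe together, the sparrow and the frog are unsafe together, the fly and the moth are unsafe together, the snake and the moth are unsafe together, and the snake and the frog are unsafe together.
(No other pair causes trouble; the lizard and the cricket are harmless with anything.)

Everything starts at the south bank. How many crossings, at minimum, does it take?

Counting alone: the courier can take at most 2 across per trip to the north bank, so moving all 9 needs at least 5 loaded trips out, with a return between consecutive ones — at least 9 crossings.
The safety rule pushes this higher. Following every safe sequence of crossings, the most of the 9 that can be at the north bank as the raft arrives there on crossings 9, 11, 13 is 6, 7, 8 respectively — never all 9.
So no plan with fewer than 15 crossings exists, and this one achieves 15:
1. Courier goes to the north bank with the frog and the moth.
2. Courier goes back to the south bank with the frog.
3. Courier goes to the north bank with the frog and the sparrow.
4. Courier goes back to the south bank with the frog.
5. Courier goes to the north bank with the frog and the mantis.
6. Courier goes back to the south bank with the frog.
7. Courier goes to the north bank with the fly and the snake.
8. Courier goes back to the south bank with the moth.
9. Courier goes to the north bank with the frog and the hawk.
10. Courier goes back to the south bank with the frog.
11. Courier goes to the north bank with the frog and the lizard.
12. Courier goes back to the south bank with the frog.
13. Courier goes to the north bank with the cricket and the frog.
14. Courier goes back to the south bank with the frog.
15. Courier goes to the north bank with the frog and the moth.

15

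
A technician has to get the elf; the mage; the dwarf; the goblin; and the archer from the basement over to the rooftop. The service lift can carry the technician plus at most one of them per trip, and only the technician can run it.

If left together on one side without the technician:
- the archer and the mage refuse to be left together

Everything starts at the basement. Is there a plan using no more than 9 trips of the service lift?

Yes — this plan uses 9 crossings (≤ 9):
1. Technician goes to the rooftop with the mage.  [the basement: the archer, the dwarf, the elf, the goblin | the rooftop: the mage]
2. Technician goes back to the basement alone.  [the basement: the archer, the dwarf, the elf, the goblin | the rooftop: the mage]
3. Technician goes to the rooftop with the elf.  [the basement: the archer, the dwarf, the goblin | the rooftop: the elf, the mage]
4. Technician goes back to the basement alone.  [the basement: the archer, the dwarf, the goblin | the rooftop: the elf, the mage]
5. Technician goes to the rooftop with the dwarf.  [the basement: the archer, the goblin | the rooftop: the dwarf, the elf, the mage]
6. Technician goes back to the basement alone.  [the basement: the archer, the goblin | the rooftop: the dwarf, the elf, the mage]
7. Technician goes to the rooftop with the goblin.  [the basement: the archer | the rooftop: the dwarf, the elf, the goblin, the mage]
8. Technician goes back to the basement alone.  [the basement: the archer | the rooftop: the dwarf, the elf, the goblin, the mage]
9. Technician goes to the rooftop with the archer.  [the basement: — | the rooftop: the archer, the dwarf, the elf, the goblin, the mage]

Yes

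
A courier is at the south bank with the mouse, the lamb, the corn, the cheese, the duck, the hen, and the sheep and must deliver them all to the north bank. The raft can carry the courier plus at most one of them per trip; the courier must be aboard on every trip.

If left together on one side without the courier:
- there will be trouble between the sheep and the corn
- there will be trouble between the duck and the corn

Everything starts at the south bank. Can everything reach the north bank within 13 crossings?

Counting alone: the courier can take at most 1 across per trip to the north bank, so moving all 7 needs at least 7 loaded trips out, with a return between consecutive ones — at least 13 crossings.
The safety rule pushes this higher. Following every safe sequence of crossings, the most of the 7 that can be at the north bank as the raft arrives there on crossing 13 is 6 — never all 7.
So the move cannot be finished within 13 crossings. (The shortest complete plan takes 15:)
1. Courier goes to the north bank with the corn.
2. Courier goes back to the south bank alone.
3. Courier goes to the north bank with the mouse.
4. Courier goes back to the south bank alone.
5. Courier goes to the north bank with the lamb.
6. Courier goes back to the south bank alone.
7. Courier goes to the north bank with the cheese.
8. Courier goes back to the south bank alone.
9. Courier goes to the north bank with the duck.
10. Courier goes back to the south bank with the corn.
11. Courier goes to the north bank with the sheep.
12. Courier goes back to the south bank alone.
13. Courier goes to the north bank with the hen.
14. Courier goes back to the south bank alone.
15. Courier goes to the north bank with the corn.

No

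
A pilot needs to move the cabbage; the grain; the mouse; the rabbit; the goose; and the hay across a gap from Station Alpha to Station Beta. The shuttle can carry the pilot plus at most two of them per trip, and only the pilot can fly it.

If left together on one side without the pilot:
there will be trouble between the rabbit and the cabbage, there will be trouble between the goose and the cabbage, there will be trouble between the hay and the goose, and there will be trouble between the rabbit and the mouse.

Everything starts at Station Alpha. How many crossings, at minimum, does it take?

7

Counting alone: the pilot can take at most 2 across per trip to Station Beta, so moving all 6 needs at least 3 loaded trips out, with a return between consecutive ones — at least 5 crossings.
The safety rule pushes this higher. Following every safe sequence of crossings, the most of the 6 that can be at Station Beta as the shuttle arrives there on crossing 5 is 5 — never all 6.
So no plan with fewer than 7 crossings exists, and this one achieves 7:
1. Pilot goes to Station Beta with the goose and the rabbit.  [Station Alpha: the cabbage, the grain, the hay, the mouse | Station Beta: the goose, the rabbit]
2. Pilot goes back to Station Alpha alone.  [Station Alpha: the cabbage, the grain, the hay, the mouse | Station Beta: the goose, the rabbit]
3. Pilot goes to Station Beta with the cabbage and the grain.  [Station Alpha: the hay, the mouse | Station Beta: the cabbage, the goose, the grain, the rabbit]
4. Pilot goes back to Station Alpha with the goose and the rabbit.  [Station Alpha: the goose, the hay, the mouse, the rabbit | Station Beta: the cabbage, the grain]
5. Pilot goes to Station Beta with the hay and the mouse.  [Station Alpha: the goose, the rabbit | Station Beta: the cabbage, the grain, the hay, the mouse]
6. Pilot goes back to Station Alpha alone.  [Station Alpha: the goose, the rabbit | Station Beta: the cabbage, the grain, the hay, the mouse]
7. Pilot goes to Station Beta with the goose and the rabbit.  [Station Alpha: — | Station Beta: the cabbage, the goose, the grain, the hay, the mouse, the rabbit]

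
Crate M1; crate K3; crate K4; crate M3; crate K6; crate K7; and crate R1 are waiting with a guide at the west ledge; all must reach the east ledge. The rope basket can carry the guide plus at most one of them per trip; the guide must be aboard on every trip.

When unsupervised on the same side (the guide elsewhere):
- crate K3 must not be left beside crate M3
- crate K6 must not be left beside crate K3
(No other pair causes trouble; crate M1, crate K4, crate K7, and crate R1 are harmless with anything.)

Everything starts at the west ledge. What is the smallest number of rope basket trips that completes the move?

15

Counting alone: the guide can take at most 1 across per trip to the east ledge, so moving all 7 needs at least 7 loaded trips out, with a return between consecutive ones — at least 13 crossings.
The safety rule pushes this higher. Following every safe sequence of crossings, the most of the 7 that can be at the east ledge as the rope basket arrives there on crossing 13 is 6 — never all 7.
So no plan with fewer than 15 crossings exists, and this one achieves 15:
1. Guide goes to the east ledge with crate K3.  [the west ledge: crate K4, crate K6, crate K7, crate M1, crate M3, crate R1 | the east ledge: crate K3]
2. Guide goes back to the west ledge alone.  [the west ledge: crate K4, crate K6, crate K7, crate M1, crate M3, crate R1 | the east ledge: crate K3]
3. Guide goes to the east ledge with crate M1.  [the west ledge: crate K4, crate K6, crate K7, crate M3, crate R1 | the east ledge: crate K3, crate M1]
4. Guide goes back to the west ledge alone.  [the west ledge: crate K4, crate K6, crate K7, crate M3, crate R1 | the east ledge: crate K3, crate M1]
5. Guide goes to the east ledge with crate K4.  [the west ledge: crate K6, crate K7, crate M3, crate R1 | the east ledge: crate K3, crate K4, crate M1]
6. Guide goes back to the west ledge alone.  [the west ledge: crate K6, crate K7, crate M3, crate R1 | the east ledge: crate K3, crate K4, crate M1]
7. Guide goes to the east ledge with crate M3.  [the west ledge: crate K6, crate K7, crate R1 | the east ledge: crate K3, crate K4, crate M1, crate M3]
8. Guide goes back to the west ledge with crate K3.  [the west ledge: crate K3, crate K6, crate K7, crate R1 | the east ledge: crate K4, crate M1, crate M3]
9. Guide goes to the east ledge with crate K6.  [the west ledge: crate K3, crate K7, crate R1 | the east ledge: crate K4, crate K6, crate M1, crate M3]
10. Guide goes back to the west ledge alone.  [the west ledge: crate K3, crate K7, crate R1 | the east ledge: crate K4, crate K6, crate M1, crate M3]
11. Guide goes to the east ledge with crate K7.  [the west ledge: crate K3, crate R1 | the east ledge: crate K4, crate K6, crate K7, crate M1, crate M3]
12. Guide goes back to the west ledge alone.  [the west ledge: crate K3, crate R1 | the east ledge: crate K4, crate K6, crate K7, crate M1, crate M3]
13. Guide goes to the east ledge with crate R1.  [the west ledge: crate K3 | the east ledge: crate K4, crate K6, crate K7, crate M1, crate M3, crate R1]
14. Guide goes back to the west ledge alone.  [the west ledge: crate K3 | the east ledge: crate K4, crate K6, crate K7, crate M1, crate M3, crate R1]
15. Guide goes to the east ledge with crate K3.  [the west ledge: — | the east ledge: crate K3, crate K4, crate K6, crate K7, crate M1, crate M3, crate R1]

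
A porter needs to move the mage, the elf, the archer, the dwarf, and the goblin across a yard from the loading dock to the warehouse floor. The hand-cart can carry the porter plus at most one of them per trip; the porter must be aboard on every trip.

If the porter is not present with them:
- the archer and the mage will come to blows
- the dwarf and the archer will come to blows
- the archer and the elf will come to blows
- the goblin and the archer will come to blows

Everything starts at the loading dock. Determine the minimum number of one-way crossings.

Following every safe sequence of crossings from the start, the most of the 5 that can be at the warehouse floor as the hand-cart arrives there on crossings 1, 3 is 1, 2 respectively; the best ever achieved is 2 of 5.
From crossing 5 on, no configuration arises that was not already reachable earlier: only 11 distinct safe configurations (who is on which side, and where the hand-cart is) can ever be reached, none of them has everyone across, and every continuation just revisits them. So no valid plan exists.

impossible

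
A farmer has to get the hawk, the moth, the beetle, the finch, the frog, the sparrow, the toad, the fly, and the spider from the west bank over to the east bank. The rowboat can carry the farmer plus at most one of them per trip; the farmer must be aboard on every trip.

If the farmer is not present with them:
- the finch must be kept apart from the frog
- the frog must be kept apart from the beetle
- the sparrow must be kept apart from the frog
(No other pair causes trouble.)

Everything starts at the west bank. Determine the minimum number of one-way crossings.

impossible

Following every safe sequence of crossings from the start, the most of the 9 that can be at the east bank as the rowboat arrives there on crossings 1, 3, 5, 7, 9, 11, 13 is 1, 2, 3, 4, 5, 6, 7 respectively; the best ever achieved is 7 of 9.
From crossing 15 on, no configuration arises that was not already reachable earlier: only 288 distinct safe configurations (who is on which side, and where the rowboat is) can ever be reached, none of them has everyone across, and every continuation just revisits them. So no valid plan exists.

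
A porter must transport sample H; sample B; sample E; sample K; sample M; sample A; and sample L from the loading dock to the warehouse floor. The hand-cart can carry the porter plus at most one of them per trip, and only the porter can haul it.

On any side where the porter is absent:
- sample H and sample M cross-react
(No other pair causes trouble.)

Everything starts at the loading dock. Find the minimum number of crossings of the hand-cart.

13

Counting alone: the porter can take at most 1 across per trip to the warehouse floor, so moving all 7 needs at least 7 loaded trips out, with a return between consecutive ones — at least 13 crossings.
The plan below uses exactly 13 crossings, so it is optimal:
1. Porter goes to the warehouse floor with sample H.  [the loading dock: sample A, sample B, sample E, sample K, sample L, sample M | the warehouse floor: sample H]
2. Porter goes back to the loading dock alone.  [the loading dock: sample A, sample B, sample E, sample K, sample L, sample M | the warehouse floor: sample H]
3. Porter goes to the warehouse floor with sample B.  [the loading dock: sample A, sample E, sample K, sample L, sample M | the warehouse floor: sample B, sample H]
4. Porter goes back to the loading dock alone.  [the loading dock: sample A, sample E, sample K, sample L, sample M | the warehouse floor: sample B, sample H]
5. Porter goes to the warehouse floor with sample E.  [the loading dock: sample A, sample K, sample L, sample M | the warehouse floor: sample B, sample E, sample H]
6. Porter goes back to the loading dock alone.  [the loading dock: sample A, sample K, sample L, sample M | the warehouse floor: sample B, sample E, sample H]
7. Porter goes to the warehouse floor with sample K.  [the loading dock: sample A, sample L, sample M | the warehouse floor: sample B, sample E, sample H, sample K]
8. Porter goes back to the loading dock alone.  [the loading dock: sample A, sample L, sample M | the warehouse floor: sample B, sample E, sample H, sample K]
9. Porter goes to the warehouse floor with sample A.  [the loading dock: sample L, sample M | the warehouse floor: sample A, sample B, sample E, sample H, sample K]
10. Porter goes back to the loading dock alone.  [the loading dock: sample L, sample M | the warehouse floor: sample A, sample B, sample E, sample H, sample K]
11. Porter goes to the warehouse floor with sample L.  [the loading dock: sample M | the warehouse floor: sample A, sample B, sample E, sample H, sample K, sample L]
12. Porter goes back to the loading dock alone.  [the loading dock: sample M | the warehouse floor: sample A, sample B, sample E, sample H, sample K, sample L]
13. Porter goes to the warehouse floor with sample M.  [the loading dock: — | the warehouse floor: sample A, sample B, sample E, sample H, sample K, sample L, sample M]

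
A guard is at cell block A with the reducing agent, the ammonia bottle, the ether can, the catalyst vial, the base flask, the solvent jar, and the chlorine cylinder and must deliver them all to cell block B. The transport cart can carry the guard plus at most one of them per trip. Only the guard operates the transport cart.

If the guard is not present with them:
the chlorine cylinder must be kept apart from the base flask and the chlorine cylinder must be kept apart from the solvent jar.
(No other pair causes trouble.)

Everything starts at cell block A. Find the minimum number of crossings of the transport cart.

15

Counting alone: the guard can take at most 1 across per trip to cell block B, so moving all 7 needs at least 7 loaded trips out, with a return between consecutive ones — at least 13 crossings.
The safety rule pushes this higher. Following every safe sequence of crossings, the most of the 7 that can be at cell block B as the transport cart arrives there on crossing 13 is 6 — never all 7.
So no plan with fewer than 15 crossings exists, and this one achieves 15:
1. Guard goes to cell block B with the chlorine cylinder.  [cell block A: the ammonia bottle, the base flask, the catalyst vial, the ether can, the reducing agent, the solvent jar | cell block B: the chlorine cylinder]
2. Guard goes back to cell block A alone.  [cell block A: the ammonia bottle, the base flask, the catalyst vial, the ether can, the reducing agent, the solvent jar | cell block B: the chlorine cylinder]
3. Guard goes to cell block B with the reducing agent.  [cell block A: the ammonia bottle, the base flask, the catalyst vial, the ether can, the solvent jar | cell block B: the chlorine cylinder, the reducing agent]
4. Guard goes back to cell block A alone.  [cell block A: the ammonia bottle, the base flask, the catalyst vial, the ether can, the solvent jar | cell block B: the chlorine cylinder, the reducing agent]
5. Guard goes to cell block B with the ammonia bottle.  [cell block A: the base flask, the catalyst vial, the ether can, the solvent jar | cell block B: the ammonia bottle, the chlorine cylinder, the reducing agent]
6. Guard goes back to cell block A alone.  [cell block A: the base flask, the catalyst vial, the ether can, the solvent jar | cell block B: the ammonia bottle, the chlorine cylinder, the reducing agent]
7. Guard goes to cell block B with the ether can.  [cell block A: the base flask, the catalyst vial, the solvent jar | cell block B: the ammonia bottle, the chlorine cylinder, the ether can, the reducing agent]
8. Guard goes back to cell block A alone.  [cell block A: the base flask, the catalyst vial, the solvent jar | cell block B: the ammonia bottle, the chlorine cylinder, the ether can, the reducing agent]
9. Guard goes to cell block B with the catalyst vial.  [cell block A: the base flask, the solvent jar | cell block B: the ammonia bottle, the catalyst vial, the chlorine cylinder, the ether can, the reducing agent]
10. Guard goes back to cell block A alone.  [cell block A: the base flask, the solvent jar | cell block B: the ammonia bottle, the catalyst vial, the chlorine cylinder, the ether can, the reducing agent]
11. Guard goes to cell block B with the base flask.  [cell block A: the solvent jar | cell block B: the ammonia bottle, the base flask, the catalyst vial, the chlorine cylinder, the ether can, the reducing agent]
12. Guard goes back to cell block A with the chlorine cylinder.  [cell block A: the chlorine cylinder, the solvent jar | cell block B: the ammonia bottle, the base flask, the catalyst vial, the ether can, the reducing agent]
13. Guard goes to cell block B with the solvent jar.  [cell block A: the chlorine cylinder | cell block B: the ammonia bottle, the base flask, the catalyst vial, the ether can, the reducing agent, the solvent jar]
14. Guard goes back to cell block A alone.  [cell block A: the chlorine cylinder | cell block B: the ammonia bottle, the base flask, the catalyst vial, the ether can, the reducing agent, the solvent jar]
15. Guard goes to cell block B with the chlorine cylinder.  [cell block A: — | cell block B: the ammonia bottle, the base flask, the catalyst vial, the chlorine cylinder, the ether can, the reducing agent, the solvent jar]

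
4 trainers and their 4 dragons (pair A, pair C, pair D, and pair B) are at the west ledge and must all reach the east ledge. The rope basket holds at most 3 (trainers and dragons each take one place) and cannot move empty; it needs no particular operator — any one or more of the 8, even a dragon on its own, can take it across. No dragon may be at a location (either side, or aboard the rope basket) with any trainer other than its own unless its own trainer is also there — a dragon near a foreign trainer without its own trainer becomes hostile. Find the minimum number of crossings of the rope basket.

Counting alone: each trip to the east ledge takes at most 3 across and each return brings at least 1 back, so after t trips out (and t−1 returns) at most 3t − (t−1) of the 8 are across; that first reaches 8 at t = 4, so at least 7 crossings are needed.
The safety rule pushes this higher. Following every safe sequence of crossings, the most of the 8 that can be at the east ledge as the rope basket arrives there on crossing 7 is 7 — never all 8.
So no plan with fewer than 9 crossings exists, and this one achieves 9:
1. dragon A and trainer A cross → the east ledge.
2. trainer A crosses ← the west ledge.
3. dragon C, trainer A, and trainer C cross → the east ledge.
4. dragon A and trainer A cross ← the west ledge.
5. trainer A, trainer B, and trainer D cross → the east ledge.
6. dragon C crosses ← the west ledge.
7. dragon A and dragon C cross → the east ledge.
8. dragon A crosses ← the west ledge.
9. dragon A, dragon B, and dragon D cross → the east ledge.

9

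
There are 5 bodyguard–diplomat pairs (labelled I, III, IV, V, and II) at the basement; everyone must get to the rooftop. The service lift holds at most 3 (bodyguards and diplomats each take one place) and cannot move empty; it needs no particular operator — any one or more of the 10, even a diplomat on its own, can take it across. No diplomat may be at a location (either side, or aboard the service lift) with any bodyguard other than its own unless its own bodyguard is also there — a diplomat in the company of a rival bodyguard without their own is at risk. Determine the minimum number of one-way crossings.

11

Counting alone: each trip to the rooftop takes at most 3 across and each return brings at least 1 back, so after t trips out (and t−1 returns) at most 3t − (t−1) of the 10 are across; that first reaches 10 at t = 5, so at least 9 crossings are needed.
The safety rule pushes this higher. Following every safe sequence of crossings, the most of the 10 that can be at the rooftop as the service lift arrives there on crossing 9 is 9 — never all 10.
So no plan with fewer than 11 crossings exists, and this one achieves 11:
1. bodyguard I and diplomat I cross → the rooftop.
2. bodyguard I crosses ← the basement.
3. diplomat III, diplomat IV, and diplomat V cross → the rooftop.
4. diplomat I crosses ← the basement.
5. bodyguard III, bodyguard IV, and bodyguard V cross → the rooftop.
6. bodyguard III and diplomat III cross ← the basement.
7. bodyguard I, bodyguard II, and bodyguard III cross → the rooftop.
8. diplomat IV crosses ← the basement.
9. diplomat I and diplomat III cross → the rooftop.
10. diplomat I crosses ← the basement.
11. diplomat I, diplomat II, and diplomat IV cross → the rooftop.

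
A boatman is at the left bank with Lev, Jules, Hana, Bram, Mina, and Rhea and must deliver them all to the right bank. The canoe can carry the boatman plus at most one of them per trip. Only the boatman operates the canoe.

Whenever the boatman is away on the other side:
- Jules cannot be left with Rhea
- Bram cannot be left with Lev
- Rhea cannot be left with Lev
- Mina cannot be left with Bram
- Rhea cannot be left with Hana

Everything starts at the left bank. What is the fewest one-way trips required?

impossible

Whatever the first load, the items left behind include a forbidden pair without the boatman. No opening move is safe, so no plan exists.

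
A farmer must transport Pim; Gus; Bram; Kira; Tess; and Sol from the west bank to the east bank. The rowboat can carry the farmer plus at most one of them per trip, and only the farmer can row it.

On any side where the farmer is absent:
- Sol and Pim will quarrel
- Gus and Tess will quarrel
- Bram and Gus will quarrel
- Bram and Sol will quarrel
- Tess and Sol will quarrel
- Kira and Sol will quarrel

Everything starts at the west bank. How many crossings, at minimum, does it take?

impossible

Whatever the first load, the items left behind include a forbidden pair without the farmer. No opening move is safe, so no plan exists.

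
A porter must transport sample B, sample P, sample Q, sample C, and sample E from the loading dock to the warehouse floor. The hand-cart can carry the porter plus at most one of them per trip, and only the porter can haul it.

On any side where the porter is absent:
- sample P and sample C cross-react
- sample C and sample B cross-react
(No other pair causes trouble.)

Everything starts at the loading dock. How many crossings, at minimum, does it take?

11

Counting alone: the porter can take at most 1 across per trip to the warehouse floor, so moving all 5 needs at least 5 loaded trips out, with a return between consecutive ones — at least 9 crossings.
The safety rule pushes this higher. Following every safe sequence of crossings, the most of the 5 that can be at the warehouse floor as the hand-cart arrives there on crossing 9 is 4 — never all 5.
So no plan with fewer than 11 crossings exists, and this one achieves 11:
1. Porter goes to the warehouse floor with sample C.
2. Porter goes back to the loading dock alone.
3. Porter goes to the warehouse floor with sample B.
4. Porter goes back to the loading dock with sample C.
5. Porter goes to the warehouse floor with sample P.
6. Porter goes back to the loading dock alone.
7. Porter goes to the warehouse floor with sample Q.
8. Porter goes back to the loading dock alone.
9. Porter goes to the warehouse floor with sample E.
10. Porter goes back to the loading dock alone.
11. Porter goes to the warehouse floor with sample C.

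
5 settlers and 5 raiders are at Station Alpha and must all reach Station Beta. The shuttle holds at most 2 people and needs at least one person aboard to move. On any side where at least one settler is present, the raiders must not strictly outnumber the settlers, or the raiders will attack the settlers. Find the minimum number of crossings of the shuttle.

impossible

Following every safe sequence of crossings from the start, the most of the 10 that can be at Station Beta as the shuttle arrives there on crossings 1, 3, 5, 7 is 2, 3, 4, 5 respectively; the best ever achieved is 5 of 10.
From crossing 9 on, no configuration arises that was not already reachable earlier: only 13 distinct safe configurations (who is on which side, and where the shuttle is) can ever be reached, none of them has everyone across, and every continuation just revisits them. They are: 0 settlers + 0 raiders across (shuttle back at the start); 0 settlers + 1 raider across (shuttle there); 0 settlers + 1 raider across (shuttle back at the start); 0 settlers + 2 raiders across (shuttle there); 0 settlers + 2 raiders across (shuttle back at the start); 0 settlers + 3 raiders across (shuttle there); 0 settlers + 3 raiders across (shuttle back at the start); 0 settlers + 4 raiders across (shuttle there); 0 settlers + 4 raiders across (shuttle back at the start); 0 settlers + 5 raiders across (shuttle there); 1 settler + 1 raider across (shuttle there); 1 settler + 1 raider across (shuttle back at the start); 2 settlers + 2 raiders across (shuttle there). So no valid plan exists.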